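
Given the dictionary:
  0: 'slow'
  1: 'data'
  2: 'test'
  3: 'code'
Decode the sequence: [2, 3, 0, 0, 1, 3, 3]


Look up each index in the dictionary:
  2 -> 'test'
  3 -> 'code'
  0 -> 'slow'
  0 -> 'slow'
  1 -> 'data'
  3 -> 'code'
  3 -> 'code'

Decoded: "test code slow slow data code code"


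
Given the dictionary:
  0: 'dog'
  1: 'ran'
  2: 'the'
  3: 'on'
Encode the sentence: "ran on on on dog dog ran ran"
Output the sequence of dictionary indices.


Look up each word in the dictionary:
  'ran' -> 1
  'on' -> 3
  'on' -> 3
  'on' -> 3
  'dog' -> 0
  'dog' -> 0
  'ran' -> 1
  'ran' -> 1

Encoded: [1, 3, 3, 3, 0, 0, 1, 1]


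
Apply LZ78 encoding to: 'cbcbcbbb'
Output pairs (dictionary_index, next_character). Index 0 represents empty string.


LZ78 encoding steps:
Dictionary: {0: ''}
Step 1: w='' (idx 0), next='c' -> output (0, 'c'), add 'c' as idx 1
Step 2: w='' (idx 0), next='b' -> output (0, 'b'), add 'b' as idx 2
Step 3: w='c' (idx 1), next='b' -> output (1, 'b'), add 'cb' as idx 3
Step 4: w='cb' (idx 3), next='b' -> output (3, 'b'), add 'cbb' as idx 4
Step 5: w='b' (idx 2), end of input -> output (2, '')


Encoded: [(0, 'c'), (0, 'b'), (1, 'b'), (3, 'b'), (2, '')]


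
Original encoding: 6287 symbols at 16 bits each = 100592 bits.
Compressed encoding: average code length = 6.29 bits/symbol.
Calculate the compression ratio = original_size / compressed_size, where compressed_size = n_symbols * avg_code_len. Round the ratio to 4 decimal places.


original_size = n_symbols * orig_bits = 6287 * 16 = 100592 bits
compressed_size = n_symbols * avg_code_len = 6287 * 6.29 = 39545.23 bits
ratio = original_size / compressed_size = 100592 / 39545.23 = 2.5437

Compression ratio = 2.5437


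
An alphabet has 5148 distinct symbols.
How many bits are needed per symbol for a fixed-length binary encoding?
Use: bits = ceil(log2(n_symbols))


log2(5148) = 12.3298
Bracket: 2^12 = 4096 < 5148 <= 2^13 = 8192
So ceil(log2(5148)) = 13

bits = ceil(log2(5148)) = ceil(12.3298) = 13 bits


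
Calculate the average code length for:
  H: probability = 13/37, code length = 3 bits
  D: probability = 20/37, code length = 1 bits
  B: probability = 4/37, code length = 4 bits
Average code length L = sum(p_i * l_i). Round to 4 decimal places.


Weighted contributions p_i * l_i:
  H: (13/37) * 3 = 39/37
  D: (20/37) * 1 = 20/37
  B: (4/37) * 4 = 16/37
Sum = (39 + 20 + 16)/37 = 75/37

L = 75/37 = 2.0270 bits/symbol


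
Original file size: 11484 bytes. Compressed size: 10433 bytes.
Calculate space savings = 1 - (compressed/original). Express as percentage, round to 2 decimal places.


ratio = compressed/original = 10433/11484 = 0.908481
savings = 1 - ratio = 1 - 0.908481 = 0.091519
as a percentage: 0.091519 * 100 = 9.15%

Space savings = 1 - 10433/11484 = 9.15%


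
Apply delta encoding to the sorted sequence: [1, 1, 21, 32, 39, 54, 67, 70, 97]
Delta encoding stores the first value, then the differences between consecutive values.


First value: 1
Deltas:
  1 - 1 = 0
  21 - 1 = 20
  32 - 21 = 11
  39 - 32 = 7
  54 - 39 = 15
  67 - 54 = 13
  70 - 67 = 3
  97 - 70 = 27


Delta encoded: [1, 0, 20, 11, 7, 15, 13, 3, 27]


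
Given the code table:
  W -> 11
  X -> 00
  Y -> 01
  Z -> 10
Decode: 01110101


Decoding:
01 -> Y
11 -> W
01 -> Y
01 -> Y


Result: YWYY


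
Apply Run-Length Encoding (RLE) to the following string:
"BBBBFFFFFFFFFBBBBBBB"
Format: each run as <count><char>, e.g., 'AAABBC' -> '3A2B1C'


Scanning runs left to right:
  i=0: run of 'B' x 4 -> '4B'
  i=4: run of 'F' x 9 -> '9F'
  i=13: run of 'B' x 7 -> '7B'

RLE = 4B9F7B


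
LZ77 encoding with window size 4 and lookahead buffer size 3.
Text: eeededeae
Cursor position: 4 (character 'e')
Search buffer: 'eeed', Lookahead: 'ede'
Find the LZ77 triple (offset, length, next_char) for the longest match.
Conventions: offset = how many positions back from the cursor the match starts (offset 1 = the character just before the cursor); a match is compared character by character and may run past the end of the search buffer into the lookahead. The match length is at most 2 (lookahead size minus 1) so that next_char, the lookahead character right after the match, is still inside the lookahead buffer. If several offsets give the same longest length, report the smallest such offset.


Try each offset into the search buffer:
  offset=1 (pos 3, char 'd'): match length 0
  offset=2 (pos 2, char 'e'): match length 2
  offset=3 (pos 1, char 'e'): match length 1
  offset=4 (pos 0, char 'e'): match length 1
Longest match has length 2 at offset 2.
next_char = character at position 4 + 2 = 6 -> 'e'

Best match: offset=2, length=2 (matching 'ed' starting at position 2)
LZ77 triple: (2, 2, 'e')


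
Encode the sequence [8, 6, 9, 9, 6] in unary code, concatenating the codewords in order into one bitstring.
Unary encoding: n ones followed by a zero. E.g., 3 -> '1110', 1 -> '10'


Encode each number as n ones followed by a terminating 0:
  8 -> 111111110 (9 bits)
  6 -> 1111110 (7 bits)
  9 -> 1111111110 (10 bits)
  9 -> 1111111110 (10 bits)
  6 -> 1111110 (7 bits)
Total length = 9 + 7 + 10 + 10 + 7 = 43 bits.

Unary([8, 6, 9, 9, 6]) = 1111111101111110111111111011111111101111110 (43 bits)


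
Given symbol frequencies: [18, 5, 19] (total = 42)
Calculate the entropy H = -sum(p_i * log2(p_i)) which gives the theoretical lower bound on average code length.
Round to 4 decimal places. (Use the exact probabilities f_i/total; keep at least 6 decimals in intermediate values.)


Per-symbol terms -p_i * log2(p_i) with p_i = f_i/42:
  p = 18/42 = 0.428571: log2(p) = -1.222392, -p*log2(p) = 0.523882
  p = 5/42 = 0.119048: log2(p) = -3.070389, -p*log2(p) = 0.365523
  p = 19/42 = 0.452381: log2(p) = -1.144390, -p*log2(p) = 0.517700
H = 0.523882 + 0.365523 + 0.517700 = 1.407105

H = 1.4071 bits/symbol


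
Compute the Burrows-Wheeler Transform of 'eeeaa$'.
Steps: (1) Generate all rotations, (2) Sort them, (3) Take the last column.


Rotations (sorted):
  0: $eeeaa -> last char: a
  1: a$eeea -> last char: a
  2: aa$eee -> last char: e
  3: eaa$ee -> last char: e
  4: eeaa$e -> last char: e
  5: eeeaa$ -> last char: $


BWT = aaeee$


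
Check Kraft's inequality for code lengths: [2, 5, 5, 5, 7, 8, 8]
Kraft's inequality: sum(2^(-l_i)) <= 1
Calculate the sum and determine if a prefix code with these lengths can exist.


Sum = 2^(-2) + 2^(-5) + 2^(-5) + 2^(-5) + 2^(-7) + 2^(-8) + 2^(-8)
    = 0.25 + 0.03125 + 0.03125 + 0.03125 + 0.0078125 + 0.00390625 + 0.00390625
    = 92/256 = 0.359375
Since 0.359375 <= 1, Kraft's inequality IS satisfied.
A prefix code with these lengths CAN exist.

Kraft sum = 0.359375. Satisfied.


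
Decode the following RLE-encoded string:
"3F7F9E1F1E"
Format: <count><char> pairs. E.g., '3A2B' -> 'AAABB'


Expanding each <count><char> pair:
  3F -> 'FFF'
  7F -> 'FFFFFFF'
  9E -> 'EEEEEEEEE'
  1F -> 'F'
  1E -> 'E'

Decoded = FFFFFFFFFFEEEEEEEEEFE


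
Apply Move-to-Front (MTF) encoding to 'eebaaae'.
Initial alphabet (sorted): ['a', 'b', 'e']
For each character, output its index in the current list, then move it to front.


MTF encoding:
'e': index 2 in ['a', 'b', 'e'] -> ['e', 'a', 'b']
'e': index 0 in ['e', 'a', 'b'] -> ['e', 'a', 'b']
'b': index 2 in ['e', 'a', 'b'] -> ['b', 'e', 'a']
'a': index 2 in ['b', 'e', 'a'] -> ['a', 'b', 'e']
'a': index 0 in ['a', 'b', 'e'] -> ['a', 'b', 'e']
'a': index 0 in ['a', 'b', 'e'] -> ['a', 'b', 'e']
'e': index 2 in ['a', 'b', 'e'] -> ['e', 'a', 'b']


Output: [2, 0, 2, 2, 0, 0, 2]


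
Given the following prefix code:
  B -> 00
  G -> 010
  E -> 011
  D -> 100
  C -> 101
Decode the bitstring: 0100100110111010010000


Decoding step by step:
Bits 010 -> G
Bits 010 -> G
Bits 011 -> E
Bits 011 -> E
Bits 101 -> C
Bits 00 -> B
Bits 100 -> D
Bits 00 -> B


Decoded message: GGEECBDB


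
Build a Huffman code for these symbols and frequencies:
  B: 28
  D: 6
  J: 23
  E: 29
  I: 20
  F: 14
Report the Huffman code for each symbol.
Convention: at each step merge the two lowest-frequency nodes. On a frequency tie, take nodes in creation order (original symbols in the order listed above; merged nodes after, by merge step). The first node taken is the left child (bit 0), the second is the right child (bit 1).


Huffman tree construction:
Step 1: Merge D(6) + F(14) = 20
Step 2: Merge I(20) + (D+F)(20) = 40
Step 3: Merge J(23) + B(28) = 51
Step 4: Merge E(29) + (I+(D+F))(40) = 69
Step 5: Merge (J+B)(51) + (E+(I+(D+F)))(69) = 120
Read each symbol's code off the tree from the root (left child = 0, right child = 1).

Codes:
  B: 01 (length 2)
  D: 1110 (length 4)
  J: 00 (length 2)
  E: 10 (length 2)
  I: 110 (length 3)
  F: 1111 (length 4)
Average code length: 300/120 = 2.5000 bits/symbol


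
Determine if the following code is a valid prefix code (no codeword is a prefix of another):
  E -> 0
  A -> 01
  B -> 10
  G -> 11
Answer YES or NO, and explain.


Checking each pair (does one codeword prefix another?):
  E='0' vs A='01': prefix -- VIOLATION

NO -- this is NOT a valid prefix code. E (0) is a prefix of A (01).


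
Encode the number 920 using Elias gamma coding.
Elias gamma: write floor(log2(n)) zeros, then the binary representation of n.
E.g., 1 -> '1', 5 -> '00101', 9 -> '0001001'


num_bits = floor(log2(920)) + 1 = 10
leading_zeros = num_bits - 1 = 9
binary(920) = 1110011000

Elias gamma(920) = '000000000' + '1110011000' = 0000000001110011000 (19 bits)


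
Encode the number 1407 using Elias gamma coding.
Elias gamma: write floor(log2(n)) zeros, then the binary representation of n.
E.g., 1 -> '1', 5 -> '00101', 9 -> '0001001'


num_bits = floor(log2(1407)) + 1 = 11
leading_zeros = num_bits - 1 = 10
binary(1407) = 10101111111

Elias gamma(1407) = '0000000000' + '10101111111' = 000000000010101111111 (21 bits)


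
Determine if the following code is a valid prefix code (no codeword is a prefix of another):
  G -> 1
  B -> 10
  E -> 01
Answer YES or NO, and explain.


Checking each pair (does one codeword prefix another?):
  G='1' vs B='10': prefix -- VIOLATION

NO -- this is NOT a valid prefix code. G (1) is a prefix of B (10).


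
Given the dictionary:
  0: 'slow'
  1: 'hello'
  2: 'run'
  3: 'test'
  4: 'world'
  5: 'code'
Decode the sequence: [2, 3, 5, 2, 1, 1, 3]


Look up each index in the dictionary:
  2 -> 'run'
  3 -> 'test'
  5 -> 'code'
  2 -> 'run'
  1 -> 'hello'
  1 -> 'hello'
  3 -> 'test'

Decoded: "run test code run hello hello test"


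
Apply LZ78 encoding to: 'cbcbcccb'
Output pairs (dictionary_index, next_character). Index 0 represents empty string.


LZ78 encoding steps:
Dictionary: {0: ''}
Step 1: w='' (idx 0), next='c' -> output (0, 'c'), add 'c' as idx 1
Step 2: w='' (idx 0), next='b' -> output (0, 'b'), add 'b' as idx 2
Step 3: w='c' (idx 1), next='b' -> output (1, 'b'), add 'cb' as idx 3
Step 4: w='c' (idx 1), next='c' -> output (1, 'c'), add 'cc' as idx 4
Step 5: w='cb' (idx 3), end of input -> output (3, '')


Encoded: [(0, 'c'), (0, 'b'), (1, 'b'), (1, 'c'), (3, '')]


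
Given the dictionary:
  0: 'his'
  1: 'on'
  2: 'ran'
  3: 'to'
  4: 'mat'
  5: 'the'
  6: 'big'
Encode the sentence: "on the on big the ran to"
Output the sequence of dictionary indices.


Look up each word in the dictionary:
  'on' -> 1
  'the' -> 5
  'on' -> 1
  'big' -> 6
  'the' -> 5
  'ran' -> 2
  'to' -> 3

Encoded: [1, 5, 1, 6, 5, 2, 3]


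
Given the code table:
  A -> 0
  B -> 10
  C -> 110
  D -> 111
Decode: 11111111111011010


Decoding:
111 -> D
111 -> D
111 -> D
110 -> C
110 -> C
10 -> B


Result: DDDCCB


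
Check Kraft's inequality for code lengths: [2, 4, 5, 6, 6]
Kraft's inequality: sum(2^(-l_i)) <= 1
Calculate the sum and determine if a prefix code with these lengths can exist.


Sum = 2^(-2) + 2^(-4) + 2^(-5) + 2^(-6) + 2^(-6)
    = 0.25 + 0.0625 + 0.03125 + 0.015625 + 0.015625
    = 24/64 = 0.375
Since 0.375 <= 1, Kraft's inequality IS satisfied.
A prefix code with these lengths CAN exist.

Kraft sum = 0.375. Satisfied.


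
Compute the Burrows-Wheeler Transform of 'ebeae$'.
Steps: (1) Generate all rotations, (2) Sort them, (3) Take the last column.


Rotations (sorted):
  0: $ebeae -> last char: e
  1: ae$ebe -> last char: e
  2: beae$e -> last char: e
  3: e$ebea -> last char: a
  4: eae$eb -> last char: b
  5: ebeae$ -> last char: $


BWT = eeeab$


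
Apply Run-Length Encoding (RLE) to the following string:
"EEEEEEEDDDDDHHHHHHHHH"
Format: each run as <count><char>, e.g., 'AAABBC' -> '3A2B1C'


Scanning runs left to right:
  i=0: run of 'E' x 7 -> '7E'
  i=7: run of 'D' x 5 -> '5D'
  i=12: run of 'H' x 9 -> '9H'

RLE = 7E5D9H


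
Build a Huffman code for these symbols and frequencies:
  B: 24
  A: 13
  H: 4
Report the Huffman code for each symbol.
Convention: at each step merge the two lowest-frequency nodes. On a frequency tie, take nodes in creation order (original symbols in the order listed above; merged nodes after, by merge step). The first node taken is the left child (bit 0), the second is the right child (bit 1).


Huffman tree construction:
Step 1: Merge H(4) + A(13) = 17
Step 2: Merge (H+A)(17) + B(24) = 41
Read each symbol's code off the tree from the root (left child = 0, right child = 1).

Codes:
  B: 1 (length 1)
  A: 01 (length 2)
  H: 00 (length 2)
Average code length: 58/41 = 1.4146 bits/symbol


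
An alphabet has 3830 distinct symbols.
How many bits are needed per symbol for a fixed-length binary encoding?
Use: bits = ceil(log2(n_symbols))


log2(3830) = 11.9031
Bracket: 2^11 = 2048 < 3830 <= 2^12 = 4096
So ceil(log2(3830)) = 12

bits = ceil(log2(3830)) = ceil(11.9031) = 12 bits


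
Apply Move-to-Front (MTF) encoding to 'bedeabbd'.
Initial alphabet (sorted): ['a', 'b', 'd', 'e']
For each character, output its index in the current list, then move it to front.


MTF encoding:
'b': index 1 in ['a', 'b', 'd', 'e'] -> ['b', 'a', 'd', 'e']
'e': index 3 in ['b', 'a', 'd', 'e'] -> ['e', 'b', 'a', 'd']
'd': index 3 in ['e', 'b', 'a', 'd'] -> ['d', 'e', 'b', 'a']
'e': index 1 in ['d', 'e', 'b', 'a'] -> ['e', 'd', 'b', 'a']
'a': index 3 in ['e', 'd', 'b', 'a'] -> ['a', 'e', 'd', 'b']
'b': index 3 in ['a', 'e', 'd', 'b'] -> ['b', 'a', 'e', 'd']
'b': index 0 in ['b', 'a', 'e', 'd'] -> ['b', 'a', 'e', 'd']
'd': index 3 in ['b', 'a', 'e', 'd'] -> ['d', 'b', 'a', 'e']


Output: [1, 3, 3, 1, 3, 3, 0, 3]


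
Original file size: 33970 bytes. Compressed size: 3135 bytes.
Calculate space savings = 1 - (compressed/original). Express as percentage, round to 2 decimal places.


ratio = compressed/original = 3135/33970 = 0.092287
savings = 1 - ratio = 1 - 0.092287 = 0.907713
as a percentage: 0.907713 * 100 = 90.77%

Space savings = 1 - 3135/33970 = 90.77%


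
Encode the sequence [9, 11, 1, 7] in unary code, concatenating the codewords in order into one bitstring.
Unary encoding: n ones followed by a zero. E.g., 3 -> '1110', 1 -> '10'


Encode each number as n ones followed by a terminating 0:
  9 -> 1111111110 (10 bits)
  11 -> 111111111110 (12 bits)
  1 -> 10 (2 bits)
  7 -> 11111110 (8 bits)
Total length = 10 + 12 + 2 + 8 = 32 bits.

Unary([9, 11, 1, 7]) = 11111111101111111111101011111110 (32 bits)


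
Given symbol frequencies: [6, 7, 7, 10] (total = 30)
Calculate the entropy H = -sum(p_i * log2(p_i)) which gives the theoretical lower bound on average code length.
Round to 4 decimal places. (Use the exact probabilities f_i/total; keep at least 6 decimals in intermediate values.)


Per-symbol terms -p_i * log2(p_i) with p_i = f_i/30:
  p = 6/30 = 0.200000: log2(p) = -2.321928, -p*log2(p) = 0.464386
  p = 7/30 = 0.233333: log2(p) = -2.099536, -p*log2(p) = 0.489892
  p = 7/30 = 0.233333: log2(p) = -2.099536, -p*log2(p) = 0.489892
  p = 10/30 = 0.333333: log2(p) = -1.584963, -p*log2(p) = 0.528321
H = 0.464386 + 0.489892 + 0.489892 + 0.528321 = 1.972491

H = 1.9725 bits/symbol


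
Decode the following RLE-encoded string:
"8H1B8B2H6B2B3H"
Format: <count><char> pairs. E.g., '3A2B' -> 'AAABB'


Expanding each <count><char> pair:
  8H -> 'HHHHHHHH'
  1B -> 'B'
  8B -> 'BBBBBBBB'
  2H -> 'HH'
  6B -> 'BBBBBB'
  2B -> 'BB'
  3H -> 'HHH'

Decoded = HHHHHHHHBBBBBBBBBHHBBBBBBBBHHH


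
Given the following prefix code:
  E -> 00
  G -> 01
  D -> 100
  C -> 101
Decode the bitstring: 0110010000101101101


Decoding step by step:
Bits 01 -> G
Bits 100 -> D
Bits 100 -> D
Bits 00 -> E
Bits 101 -> C
Bits 101 -> C
Bits 101 -> C


Decoded message: GDDECCC


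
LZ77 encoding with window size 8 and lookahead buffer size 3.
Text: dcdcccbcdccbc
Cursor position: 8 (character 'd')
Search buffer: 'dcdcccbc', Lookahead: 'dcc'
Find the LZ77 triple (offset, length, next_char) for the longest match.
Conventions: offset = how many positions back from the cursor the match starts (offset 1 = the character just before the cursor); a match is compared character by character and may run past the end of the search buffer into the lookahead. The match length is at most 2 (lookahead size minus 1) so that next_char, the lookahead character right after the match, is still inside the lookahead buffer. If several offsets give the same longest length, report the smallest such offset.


Try each offset into the search buffer:
  offset=1 (pos 7, char 'c'): match length 0
  offset=2 (pos 6, char 'b'): match length 0
  offset=3 (pos 5, char 'c'): match length 0
  offset=4 (pos 4, char 'c'): match length 0
  offset=5 (pos 3, char 'c'): match length 0
  offset=6 (pos 2, char 'd'): match length 2
  offset=7 (pos 1, char 'c'): match length 0
  offset=8 (pos 0, char 'd'): match length 2
Longest match has length 2, found at offsets 6, 8; take the smallest, offset 6.
next_char = character at position 8 + 2 = 10 -> 'c'

Best match: offset=6, length=2 (matching 'dc' starting at position 2)
LZ77 triple: (6, 2, 'c')


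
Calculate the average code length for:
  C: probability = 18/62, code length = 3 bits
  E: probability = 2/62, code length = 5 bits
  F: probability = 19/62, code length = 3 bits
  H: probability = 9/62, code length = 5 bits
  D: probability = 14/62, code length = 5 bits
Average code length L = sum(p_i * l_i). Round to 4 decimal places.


Weighted contributions p_i * l_i:
  C: (18/62) * 3 = 54/62
  E: (2/62) * 5 = 10/62
  F: (19/62) * 3 = 57/62
  H: (9/62) * 5 = 45/62
  D: (14/62) * 5 = 70/62
Sum = (54 + 10 + 57 + 45 + 70)/62 = 236/62

L = 236/62 = 3.8065 bits/symbol


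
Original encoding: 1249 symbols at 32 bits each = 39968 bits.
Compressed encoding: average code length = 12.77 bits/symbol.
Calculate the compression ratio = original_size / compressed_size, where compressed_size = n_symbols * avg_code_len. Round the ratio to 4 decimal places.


original_size = n_symbols * orig_bits = 1249 * 32 = 39968 bits
compressed_size = n_symbols * avg_code_len = 1249 * 12.77 = 15949.73 bits
ratio = original_size / compressed_size = 39968 / 15949.73 = 2.5059

Compression ratio = 2.5059


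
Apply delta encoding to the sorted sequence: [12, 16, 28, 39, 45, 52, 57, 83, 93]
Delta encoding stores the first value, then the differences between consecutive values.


First value: 12
Deltas:
  16 - 12 = 4
  28 - 16 = 12
  39 - 28 = 11
  45 - 39 = 6
  52 - 45 = 7
  57 - 52 = 5
  83 - 57 = 26
  93 - 83 = 10


Delta encoded: [12, 4, 12, 11, 6, 7, 5, 26, 10]


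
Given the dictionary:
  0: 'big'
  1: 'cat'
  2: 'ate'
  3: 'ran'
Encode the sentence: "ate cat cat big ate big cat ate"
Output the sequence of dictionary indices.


Look up each word in the dictionary:
  'ate' -> 2
  'cat' -> 1
  'cat' -> 1
  'big' -> 0
  'ate' -> 2
  'big' -> 0
  'cat' -> 1
  'ate' -> 2

Encoded: [2, 1, 1, 0, 2, 0, 1, 2]


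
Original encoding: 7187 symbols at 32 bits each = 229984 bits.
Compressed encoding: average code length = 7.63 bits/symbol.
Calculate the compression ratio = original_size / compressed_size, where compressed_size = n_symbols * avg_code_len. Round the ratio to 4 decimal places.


original_size = n_symbols * orig_bits = 7187 * 32 = 229984 bits
compressed_size = n_symbols * avg_code_len = 7187 * 7.63 = 54836.81 bits
ratio = original_size / compressed_size = 229984 / 54836.81 = 4.194

Compression ratio = 4.194


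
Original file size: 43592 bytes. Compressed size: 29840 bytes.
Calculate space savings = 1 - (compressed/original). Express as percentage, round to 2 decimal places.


ratio = compressed/original = 29840/43592 = 0.684529
savings = 1 - ratio = 1 - 0.684529 = 0.315471
as a percentage: 0.315471 * 100 = 31.55%

Space savings = 1 - 29840/43592 = 31.55%


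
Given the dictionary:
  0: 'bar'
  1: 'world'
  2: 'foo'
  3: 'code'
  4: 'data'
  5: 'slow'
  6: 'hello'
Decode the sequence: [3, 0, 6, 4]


Look up each index in the dictionary:
  3 -> 'code'
  0 -> 'bar'
  6 -> 'hello'
  4 -> 'data'

Decoded: "code bar hello data"


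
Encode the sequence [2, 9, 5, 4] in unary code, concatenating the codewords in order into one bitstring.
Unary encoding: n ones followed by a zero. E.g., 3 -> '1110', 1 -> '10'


Encode each number as n ones followed by a terminating 0:
  2 -> 110 (3 bits)
  9 -> 1111111110 (10 bits)
  5 -> 111110 (6 bits)
  4 -> 11110 (5 bits)
Total length = 3 + 10 + 6 + 5 = 24 bits.

Unary([2, 9, 5, 4]) = 110111111111011111011110 (24 bits)


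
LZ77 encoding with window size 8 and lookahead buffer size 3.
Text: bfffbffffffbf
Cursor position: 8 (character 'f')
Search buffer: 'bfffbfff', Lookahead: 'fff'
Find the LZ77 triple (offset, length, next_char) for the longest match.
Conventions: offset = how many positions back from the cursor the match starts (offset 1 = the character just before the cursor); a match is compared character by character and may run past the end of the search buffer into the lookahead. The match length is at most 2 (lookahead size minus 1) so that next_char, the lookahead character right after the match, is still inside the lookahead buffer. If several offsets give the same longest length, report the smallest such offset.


Try each offset into the search buffer:
  offset=1 (pos 7, char 'f'): match length 2
  offset=2 (pos 6, char 'f'): match length 2
  offset=3 (pos 5, char 'f'): match length 2
  offset=4 (pos 4, char 'b'): match length 0
  offset=5 (pos 3, char 'f'): match length 1
  offset=6 (pos 2, char 'f'): match length 2
  offset=7 (pos 1, char 'f'): match length 2
  offset=8 (pos 0, char 'b'): match length 0
Longest match has length 2, found at offsets 1, 2, 3, 6, 7; take the smallest, offset 1.
next_char = character at position 8 + 2 = 10 -> 'f'

Best match: offset=1, length=2 (matching 'ff' starting at position 7)
LZ77 triple: (1, 2, 'f')


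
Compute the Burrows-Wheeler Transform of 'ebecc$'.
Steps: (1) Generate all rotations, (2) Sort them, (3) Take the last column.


Rotations (sorted):
  0: $ebecc -> last char: c
  1: becc$e -> last char: e
  2: c$ebec -> last char: c
  3: cc$ebe -> last char: e
  4: ebecc$ -> last char: $
  5: ecc$eb -> last char: b


BWT = cece$b


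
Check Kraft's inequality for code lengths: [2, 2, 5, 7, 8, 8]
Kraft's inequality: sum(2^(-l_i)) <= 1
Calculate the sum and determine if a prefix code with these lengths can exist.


Sum = 2^(-2) + 2^(-2) + 2^(-5) + 2^(-7) + 2^(-8) + 2^(-8)
    = 0.25 + 0.25 + 0.03125 + 0.0078125 + 0.00390625 + 0.00390625
    = 140/256 = 0.546875
Since 0.546875 <= 1, Kraft's inequality IS satisfied.
A prefix code with these lengths CAN exist.

Kraft sum = 0.546875. Satisfied.


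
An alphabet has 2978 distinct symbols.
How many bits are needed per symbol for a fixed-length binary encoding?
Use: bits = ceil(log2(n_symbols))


log2(2978) = 11.5401
Bracket: 2^11 = 2048 < 2978 <= 2^12 = 4096
So ceil(log2(2978)) = 12

bits = ceil(log2(2978)) = ceil(11.5401) = 12 bits


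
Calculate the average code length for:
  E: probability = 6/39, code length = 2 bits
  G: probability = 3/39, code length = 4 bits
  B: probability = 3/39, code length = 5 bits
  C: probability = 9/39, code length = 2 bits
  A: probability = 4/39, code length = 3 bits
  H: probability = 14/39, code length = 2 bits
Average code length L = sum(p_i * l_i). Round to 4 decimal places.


Weighted contributions p_i * l_i:
  E: (6/39) * 2 = 12/39
  G: (3/39) * 4 = 12/39
  B: (3/39) * 5 = 15/39
  C: (9/39) * 2 = 18/39
  A: (4/39) * 3 = 12/39
  H: (14/39) * 2 = 28/39
Sum = (12 + 12 + 15 + 18 + 12 + 28)/39 = 97/39

L = 97/39 = 2.4872 bits/symbol


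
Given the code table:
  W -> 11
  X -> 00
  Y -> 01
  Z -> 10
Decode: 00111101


Decoding:
00 -> X
11 -> W
11 -> W
01 -> Y


Result: XWWY


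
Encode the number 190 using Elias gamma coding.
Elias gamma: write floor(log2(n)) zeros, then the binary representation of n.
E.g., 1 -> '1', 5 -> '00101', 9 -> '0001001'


num_bits = floor(log2(190)) + 1 = 8
leading_zeros = num_bits - 1 = 7
binary(190) = 10111110

Elias gamma(190) = '0000000' + '10111110' = 000000010111110 (15 bits)


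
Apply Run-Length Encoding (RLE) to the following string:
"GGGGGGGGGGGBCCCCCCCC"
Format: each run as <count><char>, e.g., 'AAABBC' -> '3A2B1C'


Scanning runs left to right:
  i=0: run of 'G' x 11 -> '11G'
  i=11: run of 'B' x 1 -> '1B'
  i=12: run of 'C' x 8 -> '8C'

RLE = 11G1B8C


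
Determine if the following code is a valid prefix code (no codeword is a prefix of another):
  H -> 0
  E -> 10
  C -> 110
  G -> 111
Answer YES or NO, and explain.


Checking each pair (does one codeword prefix another?):
  H='0' vs E='10': no prefix
  H='0' vs C='110': no prefix
  H='0' vs G='111': no prefix
  E='10' vs H='0': no prefix
  E='10' vs C='110': no prefix
  E='10' vs G='111': no prefix
  C='110' vs H='0': no prefix
  C='110' vs E='10': no prefix
  C='110' vs G='111': no prefix
  G='111' vs H='0': no prefix
  G='111' vs E='10': no prefix
  G='111' vs C='110': no prefix
No violation found over all pairs.

YES -- this is a valid prefix code. No codeword is a prefix of any other codeword.


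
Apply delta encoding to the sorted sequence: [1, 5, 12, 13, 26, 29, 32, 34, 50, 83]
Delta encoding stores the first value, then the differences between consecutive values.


First value: 1
Deltas:
  5 - 1 = 4
  12 - 5 = 7
  13 - 12 = 1
  26 - 13 = 13
  29 - 26 = 3
  32 - 29 = 3
  34 - 32 = 2
  50 - 34 = 16
  83 - 50 = 33


Delta encoded: [1, 4, 7, 1, 13, 3, 3, 2, 16, 33]


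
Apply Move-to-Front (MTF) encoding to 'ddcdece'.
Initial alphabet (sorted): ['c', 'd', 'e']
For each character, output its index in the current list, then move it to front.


MTF encoding:
'd': index 1 in ['c', 'd', 'e'] -> ['d', 'c', 'e']
'd': index 0 in ['d', 'c', 'e'] -> ['d', 'c', 'e']
'c': index 1 in ['d', 'c', 'e'] -> ['c', 'd', 'e']
'd': index 1 in ['c', 'd', 'e'] -> ['d', 'c', 'e']
'e': index 2 in ['d', 'c', 'e'] -> ['e', 'd', 'c']
'c': index 2 in ['e', 'd', 'c'] -> ['c', 'e', 'd']
'e': index 1 in ['c', 'e', 'd'] -> ['e', 'c', 'd']


Output: [1, 0, 1, 1, 2, 2, 1]


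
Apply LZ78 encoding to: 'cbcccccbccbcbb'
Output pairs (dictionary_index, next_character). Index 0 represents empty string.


LZ78 encoding steps:
Dictionary: {0: ''}
Step 1: w='' (idx 0), next='c' -> output (0, 'c'), add 'c' as idx 1
Step 2: w='' (idx 0), next='b' -> output (0, 'b'), add 'b' as idx 2
Step 3: w='c' (idx 1), next='c' -> output (1, 'c'), add 'cc' as idx 3
Step 4: w='cc' (idx 3), next='c' -> output (3, 'c'), add 'ccc' as idx 4
Step 5: w='b' (idx 2), next='c' -> output (2, 'c'), add 'bc' as idx 5
Step 6: w='c' (idx 1), next='b' -> output (1, 'b'), add 'cb' as idx 6
Step 7: w='cb' (idx 6), next='b' -> output (6, 'b'), add 'cbb' as idx 7


Encoded: [(0, 'c'), (0, 'b'), (1, 'c'), (3, 'c'), (2, 'c'), (1, 'b'), (6, 'b')]


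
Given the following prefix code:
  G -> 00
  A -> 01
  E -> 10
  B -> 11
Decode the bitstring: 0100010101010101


Decoding step by step:
Bits 01 -> A
Bits 00 -> G
Bits 01 -> A
Bits 01 -> A
Bits 01 -> A
Bits 01 -> A
Bits 01 -> A
Bits 01 -> A


Decoded message: AGAAAAAA


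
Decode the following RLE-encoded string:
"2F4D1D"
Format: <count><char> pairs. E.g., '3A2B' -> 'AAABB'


Expanding each <count><char> pair:
  2F -> 'FF'
  4D -> 'DDDD'
  1D -> 'D'

Decoded = FFDDDDD


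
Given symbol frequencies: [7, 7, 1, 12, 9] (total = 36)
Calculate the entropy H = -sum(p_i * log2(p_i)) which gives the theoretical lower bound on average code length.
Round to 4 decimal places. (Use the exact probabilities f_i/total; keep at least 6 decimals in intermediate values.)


Per-symbol terms -p_i * log2(p_i) with p_i = f_i/36:
  p = 7/36 = 0.194444: log2(p) = -2.362570, -p*log2(p) = 0.459389
  p = 7/36 = 0.194444: log2(p) = -2.362570, -p*log2(p) = 0.459389
  p = 1/36 = 0.027778: log2(p) = -5.169925, -p*log2(p) = 0.143609
  p = 12/36 = 0.333333: log2(p) = -1.584963, -p*log2(p) = 0.528321
  p = 9/36 = 0.250000: log2(p) = -2.000000, -p*log2(p) = 0.500000
H = 0.459389 + 0.459389 + 0.143609 + 0.528321 + 0.500000 = 2.090708

H = 2.0907 bits/symbol


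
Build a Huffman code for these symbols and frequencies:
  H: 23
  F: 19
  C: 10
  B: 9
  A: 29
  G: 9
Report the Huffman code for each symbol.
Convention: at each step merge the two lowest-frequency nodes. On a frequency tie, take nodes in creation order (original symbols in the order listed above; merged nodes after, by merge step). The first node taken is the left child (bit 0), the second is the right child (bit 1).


Huffman tree construction:
Step 1: Merge B(9) + G(9) = 18
Step 2: Merge C(10) + (B+G)(18) = 28
Step 3: Merge F(19) + H(23) = 42
Step 4: Merge (C+(B+G))(28) + A(29) = 57
Step 5: Merge (F+H)(42) + ((C+(B+G))+A)(57) = 99
Read each symbol's code off the tree from the root (left child = 0, right child = 1).

Codes:
  H: 01 (length 2)
  F: 00 (length 2)
  C: 100 (length 3)
  B: 1010 (length 4)
  A: 11 (length 2)
  G: 1011 (length 4)
Average code length: 244/99 = 2.4646 bits/symbol


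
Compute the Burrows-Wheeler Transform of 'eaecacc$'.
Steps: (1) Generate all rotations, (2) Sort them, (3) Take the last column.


Rotations (sorted):
  0: $eaecacc -> last char: c
  1: acc$eaec -> last char: c
  2: aecacc$e -> last char: e
  3: c$eaecac -> last char: c
  4: cacc$eae -> last char: e
  5: cc$eaeca -> last char: a
  6: eaecacc$ -> last char: $
  7: ecacc$ea -> last char: a


BWT = ccecea$a


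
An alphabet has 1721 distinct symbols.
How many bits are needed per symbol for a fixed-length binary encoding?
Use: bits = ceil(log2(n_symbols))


log2(1721) = 10.749
Bracket: 2^10 = 1024 < 1721 <= 2^11 = 2048
So ceil(log2(1721)) = 11

bits = ceil(log2(1721)) = ceil(10.749) = 11 bits


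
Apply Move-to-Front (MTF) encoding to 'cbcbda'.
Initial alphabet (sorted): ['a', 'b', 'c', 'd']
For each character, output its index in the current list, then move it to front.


MTF encoding:
'c': index 2 in ['a', 'b', 'c', 'd'] -> ['c', 'a', 'b', 'd']
'b': index 2 in ['c', 'a', 'b', 'd'] -> ['b', 'c', 'a', 'd']
'c': index 1 in ['b', 'c', 'a', 'd'] -> ['c', 'b', 'a', 'd']
'b': index 1 in ['c', 'b', 'a', 'd'] -> ['b', 'c', 'a', 'd']
'd': index 3 in ['b', 'c', 'a', 'd'] -> ['d', 'b', 'c', 'a']
'a': index 3 in ['d', 'b', 'c', 'a'] -> ['a', 'd', 'b', 'c']


Output: [2, 2, 1, 1, 3, 3]


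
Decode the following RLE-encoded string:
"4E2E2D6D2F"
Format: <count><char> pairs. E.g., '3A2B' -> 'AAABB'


Expanding each <count><char> pair:
  4E -> 'EEEE'
  2E -> 'EE'
  2D -> 'DD'
  6D -> 'DDDDDD'
  2F -> 'FF'

Decoded = EEEEEEDDDDDDDDFF


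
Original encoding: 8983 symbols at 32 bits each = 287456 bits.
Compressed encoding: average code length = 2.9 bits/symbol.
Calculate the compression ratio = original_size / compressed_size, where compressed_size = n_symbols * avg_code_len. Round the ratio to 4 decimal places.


original_size = n_symbols * orig_bits = 8983 * 32 = 287456 bits
compressed_size = n_symbols * avg_code_len = 8983 * 2.9 = 26050.7 bits
ratio = original_size / compressed_size = 287456 / 26050.7 = 11.0345

Compression ratio = 11.0345


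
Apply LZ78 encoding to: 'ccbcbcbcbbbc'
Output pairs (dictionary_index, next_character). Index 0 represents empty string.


LZ78 encoding steps:
Dictionary: {0: ''}
Step 1: w='' (idx 0), next='c' -> output (0, 'c'), add 'c' as idx 1
Step 2: w='c' (idx 1), next='b' -> output (1, 'b'), add 'cb' as idx 2
Step 3: w='cb' (idx 2), next='c' -> output (2, 'c'), add 'cbc' as idx 3
Step 4: w='' (idx 0), next='b' -> output (0, 'b'), add 'b' as idx 4
Step 5: w='cb' (idx 2), next='b' -> output (2, 'b'), add 'cbb' as idx 5
Step 6: w='b' (idx 4), next='c' -> output (4, 'c'), add 'bc' as idx 6


Encoded: [(0, 'c'), (1, 'b'), (2, 'c'), (0, 'b'), (2, 'b'), (4, 'c')]


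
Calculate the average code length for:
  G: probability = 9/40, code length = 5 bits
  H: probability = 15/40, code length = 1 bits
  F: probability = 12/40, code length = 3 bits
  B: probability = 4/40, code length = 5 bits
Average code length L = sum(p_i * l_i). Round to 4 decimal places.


Weighted contributions p_i * l_i:
  G: (9/40) * 5 = 45/40
  H: (15/40) * 1 = 15/40
  F: (12/40) * 3 = 36/40
  B: (4/40) * 5 = 20/40
Sum = (45 + 15 + 36 + 20)/40 = 116/40

L = 116/40 = 2.9000 bits/symbol


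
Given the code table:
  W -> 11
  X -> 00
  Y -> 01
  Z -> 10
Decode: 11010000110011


Decoding:
11 -> W
01 -> Y
00 -> X
00 -> X
11 -> W
00 -> X
11 -> W


Result: WYXXWXW


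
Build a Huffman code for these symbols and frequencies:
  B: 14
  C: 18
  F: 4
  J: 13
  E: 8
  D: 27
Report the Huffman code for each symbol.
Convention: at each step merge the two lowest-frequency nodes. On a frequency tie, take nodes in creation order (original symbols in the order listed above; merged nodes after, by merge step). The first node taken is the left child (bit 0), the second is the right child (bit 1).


Huffman tree construction:
Step 1: Merge F(4) + E(8) = 12
Step 2: Merge (F+E)(12) + J(13) = 25
Step 3: Merge B(14) + C(18) = 32
Step 4: Merge ((F+E)+J)(25) + D(27) = 52
Step 5: Merge (B+C)(32) + (((F+E)+J)+D)(52) = 84
Read each symbol's code off the tree from the root (left child = 0, right child = 1).

Codes:
  B: 00 (length 2)
  C: 01 (length 2)
  F: 1000 (length 4)
  J: 101 (length 3)
  E: 1001 (length 4)
  D: 11 (length 2)
Average code length: 205/84 = 2.4405 bits/symbol


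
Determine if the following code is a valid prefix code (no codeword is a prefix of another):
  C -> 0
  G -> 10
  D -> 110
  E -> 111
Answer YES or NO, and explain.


Checking each pair (does one codeword prefix another?):
  C='0' vs G='10': no prefix
  C='0' vs D='110': no prefix
  C='0' vs E='111': no prefix
  G='10' vs C='0': no prefix
  G='10' vs D='110': no prefix
  G='10' vs E='111': no prefix
  D='110' vs C='0': no prefix
  D='110' vs G='10': no prefix
  D='110' vs E='111': no prefix
  E='111' vs C='0': no prefix
  E='111' vs G='10': no prefix
  E='111' vs D='110': no prefix
No violation found over all pairs.

YES -- this is a valid prefix code. No codeword is a prefix of any other codeword.


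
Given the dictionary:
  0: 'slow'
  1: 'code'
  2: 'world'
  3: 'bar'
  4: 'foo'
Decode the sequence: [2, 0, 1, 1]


Look up each index in the dictionary:
  2 -> 'world'
  0 -> 'slow'
  1 -> 'code'
  1 -> 'code'

Decoded: "world slow code code"


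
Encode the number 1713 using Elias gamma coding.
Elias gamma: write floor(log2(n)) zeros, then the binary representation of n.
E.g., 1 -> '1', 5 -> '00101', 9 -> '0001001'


num_bits = floor(log2(1713)) + 1 = 11
leading_zeros = num_bits - 1 = 10
binary(1713) = 11010110001

Elias gamma(1713) = '0000000000' + '11010110001' = 000000000011010110001 (21 bits)


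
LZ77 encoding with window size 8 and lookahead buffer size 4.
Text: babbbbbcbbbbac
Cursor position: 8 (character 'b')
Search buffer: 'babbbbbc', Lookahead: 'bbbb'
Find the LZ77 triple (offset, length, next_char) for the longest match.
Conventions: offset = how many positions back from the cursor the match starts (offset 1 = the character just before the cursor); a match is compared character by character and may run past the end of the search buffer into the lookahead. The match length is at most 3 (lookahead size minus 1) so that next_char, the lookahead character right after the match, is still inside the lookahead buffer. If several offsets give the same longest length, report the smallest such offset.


Try each offset into the search buffer:
  offset=1 (pos 7, char 'c'): match length 0
  offset=2 (pos 6, char 'b'): match length 1
  offset=3 (pos 5, char 'b'): match length 2
  offset=4 (pos 4, char 'b'): match length 3
  offset=5 (pos 3, char 'b'): match length 3
  offset=6 (pos 2, char 'b'): match length 3
  offset=7 (pos 1, char 'a'): match length 0
  offset=8 (pos 0, char 'b'): match length 1
Longest match has length 3, found at offsets 4, 5, 6; take the smallest, offset 4.
next_char = character at position 8 + 3 = 11 -> 'b'

Best match: offset=4, length=3 (matching 'bbb' starting at position 4)
LZ77 triple: (4, 3, 'b')


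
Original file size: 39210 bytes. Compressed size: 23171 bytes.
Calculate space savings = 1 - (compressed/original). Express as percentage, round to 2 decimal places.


ratio = compressed/original = 23171/39210 = 0.590946
savings = 1 - ratio = 1 - 0.590946 = 0.409054
as a percentage: 0.409054 * 100 = 40.91%

Space savings = 1 - 23171/39210 = 40.91%


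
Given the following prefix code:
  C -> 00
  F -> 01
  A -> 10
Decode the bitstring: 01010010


Decoding step by step:
Bits 01 -> F
Bits 01 -> F
Bits 00 -> C
Bits 10 -> A


Decoded message: FFCA


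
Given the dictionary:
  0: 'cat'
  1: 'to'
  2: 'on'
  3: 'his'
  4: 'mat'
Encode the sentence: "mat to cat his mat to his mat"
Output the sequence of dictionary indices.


Look up each word in the dictionary:
  'mat' -> 4
  'to' -> 1
  'cat' -> 0
  'his' -> 3
  'mat' -> 4
  'to' -> 1
  'his' -> 3
  'mat' -> 4

Encoded: [4, 1, 0, 3, 4, 1, 3, 4]


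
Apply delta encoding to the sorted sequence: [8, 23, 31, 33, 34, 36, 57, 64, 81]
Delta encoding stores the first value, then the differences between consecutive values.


First value: 8
Deltas:
  23 - 8 = 15
  31 - 23 = 8
  33 - 31 = 2
  34 - 33 = 1
  36 - 34 = 2
  57 - 36 = 21
  64 - 57 = 7
  81 - 64 = 17


Delta encoded: [8, 15, 8, 2, 1, 2, 21, 7, 17]


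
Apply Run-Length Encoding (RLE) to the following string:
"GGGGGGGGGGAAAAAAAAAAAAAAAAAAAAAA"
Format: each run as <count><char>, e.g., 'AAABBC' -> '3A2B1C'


Scanning runs left to right:
  i=0: run of 'G' x 10 -> '10G'
  i=10: run of 'A' x 22 -> '22A'

RLE = 10G22A


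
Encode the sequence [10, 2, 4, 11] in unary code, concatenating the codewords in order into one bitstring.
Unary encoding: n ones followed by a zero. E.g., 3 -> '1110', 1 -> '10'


Encode each number as n ones followed by a terminating 0:
  10 -> 11111111110 (11 bits)
  2 -> 110 (3 bits)
  4 -> 11110 (5 bits)
  11 -> 111111111110 (12 bits)
Total length = 11 + 3 + 5 + 12 = 31 bits.

Unary([10, 2, 4, 11]) = 1111111111011011110111111111110 (31 bits)


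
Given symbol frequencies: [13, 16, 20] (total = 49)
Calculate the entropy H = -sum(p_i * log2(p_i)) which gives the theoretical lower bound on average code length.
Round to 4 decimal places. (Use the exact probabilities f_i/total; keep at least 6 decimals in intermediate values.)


Per-symbol terms -p_i * log2(p_i) with p_i = f_i/49:
  p = 13/49 = 0.265306: log2(p) = -1.914270, -p*log2(p) = 0.507868
  p = 16/49 = 0.326531: log2(p) = -1.614710, -p*log2(p) = 0.527252
  p = 20/49 = 0.408163: log2(p) = -1.292782, -p*log2(p) = 0.527666
H = 0.507868 + 0.527252 + 0.527666 = 1.562786

H = 1.5628 bits/symbol


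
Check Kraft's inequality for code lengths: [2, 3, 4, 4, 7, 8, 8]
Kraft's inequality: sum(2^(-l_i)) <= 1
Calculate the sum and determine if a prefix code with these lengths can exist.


Sum = 2^(-2) + 2^(-3) + 2^(-4) + 2^(-4) + 2^(-7) + 2^(-8) + 2^(-8)
    = 0.25 + 0.125 + 0.0625 + 0.0625 + 0.0078125 + 0.00390625 + 0.00390625
    = 132/256 = 0.515625
Since 0.515625 <= 1, Kraft's inequality IS satisfied.
A prefix code with these lengths CAN exist.

Kraft sum = 0.515625. Satisfied.


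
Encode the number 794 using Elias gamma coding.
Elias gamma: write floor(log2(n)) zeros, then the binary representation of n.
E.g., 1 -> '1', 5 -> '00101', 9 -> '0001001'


num_bits = floor(log2(794)) + 1 = 10
leading_zeros = num_bits - 1 = 9
binary(794) = 1100011010

Elias gamma(794) = '000000000' + '1100011010' = 0000000001100011010 (19 bits)
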